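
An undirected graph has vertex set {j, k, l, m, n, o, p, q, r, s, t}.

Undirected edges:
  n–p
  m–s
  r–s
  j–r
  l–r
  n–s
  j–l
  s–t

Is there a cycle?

Yes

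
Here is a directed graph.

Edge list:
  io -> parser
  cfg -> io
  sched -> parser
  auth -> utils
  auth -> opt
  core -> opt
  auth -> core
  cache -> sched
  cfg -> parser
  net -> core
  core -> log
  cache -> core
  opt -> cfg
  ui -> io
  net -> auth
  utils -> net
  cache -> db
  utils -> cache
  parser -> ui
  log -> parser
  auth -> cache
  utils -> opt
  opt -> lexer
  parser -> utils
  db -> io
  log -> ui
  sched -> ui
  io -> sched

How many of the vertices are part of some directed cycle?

13

A vertex is on a directed cycle iff it belongs to a strongly connected component of size ≥ 2 (or has a self-loop).
The vertices on cycles are {db, io, ui, cfg, log, net, opt, auth, core, cache, sched, utils, parser} — 13 in total.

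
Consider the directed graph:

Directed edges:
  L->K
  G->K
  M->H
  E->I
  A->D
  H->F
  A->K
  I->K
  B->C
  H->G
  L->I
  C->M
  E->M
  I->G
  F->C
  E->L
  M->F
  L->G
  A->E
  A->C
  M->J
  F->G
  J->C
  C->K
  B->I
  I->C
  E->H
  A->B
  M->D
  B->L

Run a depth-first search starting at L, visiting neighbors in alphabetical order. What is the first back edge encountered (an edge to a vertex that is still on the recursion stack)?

F→C

DFS from L (visiting neighbors in alphabetical order); mark gray on enter, black on exit:
L gray
  G gray
    K gray
    K black
  G black
  I gray
    C gray
      C→K: K black — skip
      M gray
        D gray
        D black
        F gray
          F→C: C is gray → back edge
First back edge: F → C.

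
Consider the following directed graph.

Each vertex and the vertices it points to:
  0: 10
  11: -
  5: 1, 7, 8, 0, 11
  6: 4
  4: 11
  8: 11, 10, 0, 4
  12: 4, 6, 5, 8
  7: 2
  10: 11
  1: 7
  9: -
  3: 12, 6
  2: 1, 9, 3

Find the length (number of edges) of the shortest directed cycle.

For each vertex v, BFS finds the shortest path from v back to v.
The shortest such closed walk is 7 → 2 → 1 → 7, length 3.

3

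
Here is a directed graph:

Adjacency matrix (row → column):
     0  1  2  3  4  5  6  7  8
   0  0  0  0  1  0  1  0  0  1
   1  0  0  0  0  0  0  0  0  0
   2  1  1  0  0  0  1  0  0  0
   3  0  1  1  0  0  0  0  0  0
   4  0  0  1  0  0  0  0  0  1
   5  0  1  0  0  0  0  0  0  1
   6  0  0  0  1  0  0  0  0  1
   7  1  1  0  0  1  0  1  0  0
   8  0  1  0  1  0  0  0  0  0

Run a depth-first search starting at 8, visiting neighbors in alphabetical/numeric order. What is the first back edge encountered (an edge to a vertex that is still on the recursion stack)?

DFS from 8 (visiting neighbors in alphabetical/numeric order); mark gray on enter, black on exit:
8 gray
  1 gray
  1 black
  3 gray
    3→1: 1 black — skip
    2 gray
      0 gray
        0→3: 3 is gray → back edge
First back edge: 0 → 3.

0->3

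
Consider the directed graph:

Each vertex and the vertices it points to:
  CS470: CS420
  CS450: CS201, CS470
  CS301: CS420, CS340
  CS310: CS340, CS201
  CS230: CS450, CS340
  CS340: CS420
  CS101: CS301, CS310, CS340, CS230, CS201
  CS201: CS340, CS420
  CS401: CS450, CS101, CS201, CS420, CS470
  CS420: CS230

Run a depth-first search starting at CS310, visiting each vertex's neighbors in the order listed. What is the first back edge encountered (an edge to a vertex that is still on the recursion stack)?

CS201→CS340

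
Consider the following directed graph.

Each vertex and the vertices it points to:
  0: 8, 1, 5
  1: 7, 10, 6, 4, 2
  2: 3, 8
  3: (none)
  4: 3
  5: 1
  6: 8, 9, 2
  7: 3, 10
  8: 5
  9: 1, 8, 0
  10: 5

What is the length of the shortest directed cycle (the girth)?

For each vertex v, BFS finds the shortest path from v back to v.
The shortest such closed walk is 1 → 6 → 9 → 1, length 3.

3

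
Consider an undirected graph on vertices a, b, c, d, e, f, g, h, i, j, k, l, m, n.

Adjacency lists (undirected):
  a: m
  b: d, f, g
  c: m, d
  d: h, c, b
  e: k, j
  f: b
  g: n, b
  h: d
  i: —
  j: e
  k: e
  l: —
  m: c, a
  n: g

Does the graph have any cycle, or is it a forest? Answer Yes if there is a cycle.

No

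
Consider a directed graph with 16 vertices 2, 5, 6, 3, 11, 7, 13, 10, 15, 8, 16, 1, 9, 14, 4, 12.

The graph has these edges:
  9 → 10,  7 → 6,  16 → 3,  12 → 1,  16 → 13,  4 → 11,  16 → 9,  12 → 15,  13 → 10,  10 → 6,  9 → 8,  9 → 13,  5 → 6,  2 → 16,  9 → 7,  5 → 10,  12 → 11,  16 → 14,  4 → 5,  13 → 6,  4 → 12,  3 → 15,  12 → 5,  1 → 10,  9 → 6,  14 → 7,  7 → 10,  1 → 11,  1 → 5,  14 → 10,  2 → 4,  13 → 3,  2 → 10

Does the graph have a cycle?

DFS with white/gray/black marking, starting from 9:
9 gray
  6 gray
  6 black
  10 gray
    10→6: 6 black — skip
  10 black
  7 gray
    7→10: 10 black — skip
    7→6: 6 black — skip
  7 black
  13 gray
    3 gray
      15 gray
      15 black
    3 black
    13→6: 6 black — skip
    13→10: 10 black — skip
  13 black
  8 gray
  8 black
9 black
2 gray
  16 gray
    16→13: 13 black — skip
    14 gray
      14→7: 7 black — skip
      14→10: 10 black — skip
    14 black
    16→9: 9 black — skip
    16→3: 3 black — skip
  16 black
  2→10: 10 black — skip
  4 gray
    12 gray
      11 gray
      11 black
      12→15: 15 black — skip
      1 gray
        5 gray
          5→10: 10 black — skip
          5→6: 6 black — skip
        5 black
        1→10: 10 black — skip
        1→11: 11 black — skip
      1 black
      12→5: 5 black — skip
    12 black
    4→5: 5 black — skip
    4→11: 11 black — skip
  4 black
2 black
Every edge goes to a white or black vertex — no back edge, so the graph is acyclic.

No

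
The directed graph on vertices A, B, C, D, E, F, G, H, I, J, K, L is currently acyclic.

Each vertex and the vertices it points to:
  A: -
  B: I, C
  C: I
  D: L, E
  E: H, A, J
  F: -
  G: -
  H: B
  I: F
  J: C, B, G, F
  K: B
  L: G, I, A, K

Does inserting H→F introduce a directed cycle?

No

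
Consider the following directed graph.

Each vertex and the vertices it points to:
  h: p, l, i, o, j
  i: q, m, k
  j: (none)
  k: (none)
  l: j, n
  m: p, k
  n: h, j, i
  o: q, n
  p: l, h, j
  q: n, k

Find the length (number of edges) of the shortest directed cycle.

2

For each vertex v, BFS finds the shortest path from v back to v.
The shortest such closed walk is p → h → p, length 2.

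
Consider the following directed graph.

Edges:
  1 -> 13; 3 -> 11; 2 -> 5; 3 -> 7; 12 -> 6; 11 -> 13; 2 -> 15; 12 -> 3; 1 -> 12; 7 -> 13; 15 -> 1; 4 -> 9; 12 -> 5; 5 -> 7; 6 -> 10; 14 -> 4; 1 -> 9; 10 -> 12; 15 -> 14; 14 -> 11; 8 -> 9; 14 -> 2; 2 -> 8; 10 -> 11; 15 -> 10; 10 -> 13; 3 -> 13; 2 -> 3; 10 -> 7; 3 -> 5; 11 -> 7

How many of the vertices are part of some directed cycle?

6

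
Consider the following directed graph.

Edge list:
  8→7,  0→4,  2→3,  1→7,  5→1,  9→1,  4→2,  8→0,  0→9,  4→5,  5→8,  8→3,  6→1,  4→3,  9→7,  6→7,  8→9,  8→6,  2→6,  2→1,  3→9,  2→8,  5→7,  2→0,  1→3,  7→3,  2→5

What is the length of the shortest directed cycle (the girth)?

For each vertex v, BFS finds the shortest path from v back to v.
The shortest such closed walk is 0 → 4 → 2 → 0, length 3.

3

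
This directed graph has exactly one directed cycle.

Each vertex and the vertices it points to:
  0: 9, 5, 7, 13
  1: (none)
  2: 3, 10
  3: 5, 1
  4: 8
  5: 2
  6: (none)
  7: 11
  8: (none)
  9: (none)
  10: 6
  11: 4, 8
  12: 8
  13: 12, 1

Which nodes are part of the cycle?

DFS with gray/black marking from 5:
5 gray
  2 gray
    3 gray
      3→5: 5 is gray → back edge
Back edge closes the cycle 5 → 2 → 3 → 5; its vertices are {2, 3, 5}.

2, 3, 5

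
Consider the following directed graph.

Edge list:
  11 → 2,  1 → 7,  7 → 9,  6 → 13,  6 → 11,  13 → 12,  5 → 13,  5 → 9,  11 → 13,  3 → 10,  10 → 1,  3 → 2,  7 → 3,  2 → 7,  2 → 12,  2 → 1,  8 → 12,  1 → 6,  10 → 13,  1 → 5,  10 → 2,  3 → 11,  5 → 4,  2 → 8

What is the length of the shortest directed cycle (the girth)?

3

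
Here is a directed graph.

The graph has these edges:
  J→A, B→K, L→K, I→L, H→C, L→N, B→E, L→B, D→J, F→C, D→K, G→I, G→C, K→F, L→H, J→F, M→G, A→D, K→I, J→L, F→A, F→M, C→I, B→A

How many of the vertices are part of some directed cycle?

A vertex is on a directed cycle iff it belongs to a strongly connected component of size ≥ 2 (or has a self-loop).
The vertices on cycles are {A, B, C, D, F, G, H, I, J, K, L, M} — 12 in total.

12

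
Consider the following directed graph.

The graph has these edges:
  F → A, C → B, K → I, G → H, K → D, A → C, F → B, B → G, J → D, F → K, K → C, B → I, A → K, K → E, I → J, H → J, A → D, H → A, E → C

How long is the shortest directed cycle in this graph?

5

For each vertex v, BFS finds the shortest path from v back to v.
The shortest such closed walk is B → G → H → A → C → B, length 5.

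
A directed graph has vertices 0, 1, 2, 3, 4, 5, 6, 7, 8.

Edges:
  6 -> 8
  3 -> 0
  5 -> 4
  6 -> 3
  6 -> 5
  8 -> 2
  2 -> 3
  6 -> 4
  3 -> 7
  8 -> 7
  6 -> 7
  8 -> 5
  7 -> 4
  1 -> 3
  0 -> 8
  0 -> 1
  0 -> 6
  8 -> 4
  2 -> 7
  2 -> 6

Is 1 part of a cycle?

Yes

1 is on a cycle iff 1 can reach itself via ≥1 edge.
1 → 3 → 0 → 1 — yes.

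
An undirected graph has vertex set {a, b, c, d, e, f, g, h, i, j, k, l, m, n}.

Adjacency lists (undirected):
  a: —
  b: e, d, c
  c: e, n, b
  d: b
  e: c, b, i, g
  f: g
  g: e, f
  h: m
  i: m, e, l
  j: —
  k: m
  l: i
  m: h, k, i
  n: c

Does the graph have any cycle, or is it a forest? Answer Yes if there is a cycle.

DFS, tracking each vertex's parent; an edge to a visited non-parent vertex closes a cycle.
Start from n:
visit n (parent –)
  visit c (parent n)
    visit e (parent c)
      e–c: parent, skip
      visit b (parent e)
        b–e: parent, skip
        visit d (parent b)
          d–b: parent, skip
        b–c: c visited and ≠ parent → cycle
Cycle: c – e – b – c.

Yes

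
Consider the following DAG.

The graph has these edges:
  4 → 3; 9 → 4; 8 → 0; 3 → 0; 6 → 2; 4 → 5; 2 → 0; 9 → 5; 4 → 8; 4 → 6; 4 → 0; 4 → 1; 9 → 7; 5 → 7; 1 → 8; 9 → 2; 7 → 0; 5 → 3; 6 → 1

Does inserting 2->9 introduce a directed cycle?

Adding 2→9 creates a cycle iff 9 can already reach 2.
Path from 9: 9 → 2.
So 9 → … → 2 → 9 is a cycle.

Yes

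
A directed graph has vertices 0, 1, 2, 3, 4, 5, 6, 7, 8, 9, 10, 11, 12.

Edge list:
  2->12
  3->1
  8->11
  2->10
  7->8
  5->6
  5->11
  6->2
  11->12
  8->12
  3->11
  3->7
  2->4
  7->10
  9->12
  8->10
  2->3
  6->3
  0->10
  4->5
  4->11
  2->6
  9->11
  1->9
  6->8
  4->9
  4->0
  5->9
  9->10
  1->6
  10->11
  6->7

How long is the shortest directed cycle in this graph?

For each vertex v, BFS finds the shortest path from v back to v.
The shortest such closed walk is 6 → 2 → 6, length 2.

2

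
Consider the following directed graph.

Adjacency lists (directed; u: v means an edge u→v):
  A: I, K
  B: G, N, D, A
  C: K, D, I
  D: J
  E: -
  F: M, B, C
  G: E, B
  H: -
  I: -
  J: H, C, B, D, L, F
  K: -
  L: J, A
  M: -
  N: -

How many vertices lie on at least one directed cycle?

7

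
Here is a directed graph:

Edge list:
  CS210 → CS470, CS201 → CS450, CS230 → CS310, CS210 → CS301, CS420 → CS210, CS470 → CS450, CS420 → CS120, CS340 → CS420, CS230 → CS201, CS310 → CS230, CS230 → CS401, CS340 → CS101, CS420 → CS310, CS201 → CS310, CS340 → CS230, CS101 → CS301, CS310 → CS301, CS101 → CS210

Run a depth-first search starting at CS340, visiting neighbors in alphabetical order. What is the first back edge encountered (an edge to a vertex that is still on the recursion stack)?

CS310→CS230

DFS from CS340 (visiting neighbors in alphabetical order); mark gray on enter, black on exit:
CS340 gray
  CS101 gray
    CS210 gray
      CS301 gray
      CS301 black
      CS470 gray
        CS450 gray
        CS450 black
      CS470 black
    CS210 black
    CS101→CS301: CS301 black — skip
  CS101 black
  CS230 gray
    CS201 gray
      CS310 gray
        CS310→CS230: CS230 is gray → back edge
First back edge: CS310 → CS230.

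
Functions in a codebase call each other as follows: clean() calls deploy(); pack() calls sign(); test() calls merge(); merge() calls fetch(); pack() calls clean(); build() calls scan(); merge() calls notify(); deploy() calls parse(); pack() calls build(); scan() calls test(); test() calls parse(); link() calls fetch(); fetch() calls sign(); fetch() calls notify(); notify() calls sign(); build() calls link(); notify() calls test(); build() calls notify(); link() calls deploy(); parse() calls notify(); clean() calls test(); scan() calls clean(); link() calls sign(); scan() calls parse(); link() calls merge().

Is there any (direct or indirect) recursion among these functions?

DFS with white/gray/black marking, starting from build:
build gray
  notify gray
    sign gray
    sign black
    test gray
      parse gray
        parse→notify: notify is gray → back edge
Back edge found, so a cycle exists: notify → test → parse → notify.

Yes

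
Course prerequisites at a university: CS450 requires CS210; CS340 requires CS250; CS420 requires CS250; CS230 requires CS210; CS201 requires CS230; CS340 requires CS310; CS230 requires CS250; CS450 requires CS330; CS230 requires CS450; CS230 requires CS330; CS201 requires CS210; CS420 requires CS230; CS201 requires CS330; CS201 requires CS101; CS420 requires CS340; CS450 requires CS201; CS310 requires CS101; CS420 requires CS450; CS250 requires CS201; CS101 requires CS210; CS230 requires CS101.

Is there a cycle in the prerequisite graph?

Yes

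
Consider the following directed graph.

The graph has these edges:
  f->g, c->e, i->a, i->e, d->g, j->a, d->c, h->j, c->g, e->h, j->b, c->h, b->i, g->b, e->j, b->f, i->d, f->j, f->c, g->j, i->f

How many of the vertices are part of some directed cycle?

9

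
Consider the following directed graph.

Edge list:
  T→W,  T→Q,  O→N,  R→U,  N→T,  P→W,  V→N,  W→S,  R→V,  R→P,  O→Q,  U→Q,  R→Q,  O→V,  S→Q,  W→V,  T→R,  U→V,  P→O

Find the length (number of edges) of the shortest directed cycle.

4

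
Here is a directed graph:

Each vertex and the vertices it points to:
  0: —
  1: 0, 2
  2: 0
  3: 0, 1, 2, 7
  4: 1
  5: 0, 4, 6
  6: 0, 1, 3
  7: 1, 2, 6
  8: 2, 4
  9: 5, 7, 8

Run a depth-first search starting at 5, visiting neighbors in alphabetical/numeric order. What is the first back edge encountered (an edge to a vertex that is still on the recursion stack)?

7→6

DFS from 5 (visiting neighbors in alphabetical/numeric order); mark gray on enter, black on exit:
5 gray
  0 gray
  0 black
  4 gray
    1 gray
      1→0: 0 black — skip
      2 gray
        2→0: 0 black — skip
      2 black
    1 black
  4 black
  6 gray
    6→0: 0 black — skip
    6→1: 1 black — skip
    3 gray
      3→0: 0 black — skip
      3→1: 1 black — skip
      3→2: 2 black — skip
      7 gray
        7→1: 1 black — skip
        7→2: 2 black — skip
        7→6: 6 is gray → back edge
First back edge: 7 → 6.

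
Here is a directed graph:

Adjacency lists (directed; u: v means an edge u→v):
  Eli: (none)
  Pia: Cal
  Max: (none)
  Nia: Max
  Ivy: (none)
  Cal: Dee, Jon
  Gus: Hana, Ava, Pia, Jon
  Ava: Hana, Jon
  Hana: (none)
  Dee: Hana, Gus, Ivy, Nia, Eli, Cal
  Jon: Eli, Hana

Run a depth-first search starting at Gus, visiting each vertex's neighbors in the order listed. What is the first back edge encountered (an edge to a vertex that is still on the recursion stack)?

DFS from Gus (visiting each vertex's neighbors in the order listed); mark gray on enter, black on exit:
Gus gray
  Hana gray
  Hana black
  Ava gray
    Ava→Hana: Hana black — skip
    Jon gray
      Eli gray
      Eli black
      Jon→Hana: Hana black — skip
    Jon black
  Ava black
  Pia gray
    Cal gray
      Dee gray
        Dee→Hana: Hana black — skip
        Dee→Gus: Gus is gray → back edge
First back edge: Dee → Gus.

Dee→Gus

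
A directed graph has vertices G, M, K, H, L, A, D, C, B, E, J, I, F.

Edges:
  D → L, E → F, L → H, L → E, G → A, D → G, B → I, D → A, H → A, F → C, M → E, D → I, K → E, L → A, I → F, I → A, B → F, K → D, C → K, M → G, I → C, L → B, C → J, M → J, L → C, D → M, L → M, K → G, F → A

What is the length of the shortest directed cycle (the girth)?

For each vertex v, BFS finds the shortest path from v back to v.
The shortest such closed walk is D → L → C → K → D, length 4.

4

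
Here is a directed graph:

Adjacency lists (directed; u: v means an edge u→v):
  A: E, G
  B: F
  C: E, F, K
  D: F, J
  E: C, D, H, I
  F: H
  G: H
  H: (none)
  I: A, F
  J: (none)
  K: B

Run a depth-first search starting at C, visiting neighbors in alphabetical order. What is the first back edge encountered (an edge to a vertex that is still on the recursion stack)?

E→C

DFS from C (visiting neighbors in alphabetical order); mark gray on enter, black on exit:
C gray
  E gray
    E→C: C is gray → back edge
First back edge: E → C.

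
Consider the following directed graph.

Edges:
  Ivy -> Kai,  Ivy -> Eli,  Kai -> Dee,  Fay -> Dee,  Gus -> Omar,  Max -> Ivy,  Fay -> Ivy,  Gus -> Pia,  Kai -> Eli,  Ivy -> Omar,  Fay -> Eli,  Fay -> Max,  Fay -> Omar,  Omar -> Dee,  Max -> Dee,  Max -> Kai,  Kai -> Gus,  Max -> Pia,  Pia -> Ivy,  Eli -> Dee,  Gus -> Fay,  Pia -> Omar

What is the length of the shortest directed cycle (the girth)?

For each vertex v, BFS finds the shortest path from v back to v.
The shortest such closed walk is Gus → Fay → Ivy → Kai → Gus, length 4.

4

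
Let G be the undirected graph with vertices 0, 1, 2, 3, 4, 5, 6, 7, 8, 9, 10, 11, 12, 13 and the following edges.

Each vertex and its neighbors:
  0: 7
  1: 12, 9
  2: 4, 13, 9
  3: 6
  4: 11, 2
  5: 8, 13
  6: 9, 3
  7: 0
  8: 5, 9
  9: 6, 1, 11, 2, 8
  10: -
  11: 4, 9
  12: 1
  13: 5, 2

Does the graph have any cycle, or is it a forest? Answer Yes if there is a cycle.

DFS, tracking each vertex's parent; an edge to a visited non-parent vertex closes a cycle.
Start from 11:
visit 11 (parent –)
  visit 4 (parent 11)
    4–11: parent, skip
    visit 2 (parent 4)
      2–4: parent, skip
      visit 13 (parent 2)
        visit 5 (parent 13)
          visit 8 (parent 5)
            8–5: parent, skip
            visit 9 (parent 8)
              visit 6 (parent 9)
                6–9: parent, skip
                visit 3 (parent 6)
                  3–6: parent, skip
              visit 1 (parent 9)
                visit 12 (parent 1)
                  12–1: parent, skip
                1–9: parent, skip
              9–11: 11 visited and ≠ parent → cycle
Cycle: 11 – 4 – 2 – 13 – 5 – 8 – 9 – 11.

Yes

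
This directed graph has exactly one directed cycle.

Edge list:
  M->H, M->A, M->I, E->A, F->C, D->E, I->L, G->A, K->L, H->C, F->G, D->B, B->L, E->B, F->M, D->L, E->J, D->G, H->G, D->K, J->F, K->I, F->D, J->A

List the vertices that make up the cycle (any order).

DFS with gray/black marking from F:
F gray
  M gray
    A gray
    A black
    I gray
      L gray
      L black
    I black
    H gray
      G gray
        G→A: A black — skip
      G black
      C gray
      C black
    H black
  M black
  F→C: C black — skip
  D gray
    B gray
      B→L: L black — skip
    B black
    E gray
      J gray
        J→F: F is gray → back edge
Back edge closes the cycle F → D → E → J → F; its vertices are {D, E, F, J}.

D, E, F, J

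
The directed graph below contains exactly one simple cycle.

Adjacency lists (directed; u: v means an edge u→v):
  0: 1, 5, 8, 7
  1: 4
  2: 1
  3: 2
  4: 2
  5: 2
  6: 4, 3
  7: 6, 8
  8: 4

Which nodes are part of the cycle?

DFS with gray/black marking from 1:
1 gray
  4 gray
    2 gray
      2→1: 1 is gray → back edge
Back edge closes the cycle 1 → 4 → 2 → 1; its vertices are {1, 2, 4}.

1, 2, 4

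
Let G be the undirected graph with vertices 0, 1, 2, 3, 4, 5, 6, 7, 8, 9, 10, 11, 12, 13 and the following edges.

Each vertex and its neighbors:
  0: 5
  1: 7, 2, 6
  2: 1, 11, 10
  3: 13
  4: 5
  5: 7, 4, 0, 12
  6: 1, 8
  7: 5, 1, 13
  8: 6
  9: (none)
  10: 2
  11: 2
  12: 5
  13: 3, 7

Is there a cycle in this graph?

No

DFS, tracking each vertex's parent; an edge to a visited non-parent vertex closes a cycle.
Start from 10:
visit 10 (parent –)
  visit 2 (parent 10)
    visit 1 (parent 2)
      visit 7 (parent 1)
        visit 5 (parent 7)
          5–7: parent, skip
          visit 4 (parent 5)
            4–5: parent, skip
          visit 0 (parent 5)
            0–5: parent, skip
          visit 12 (parent 5)
            12–5: parent, skip
        7–1: parent, skip
        visit 13 (parent 7)
          visit 3 (parent 13)
            3–13: parent, skip
          13–7: parent, skip
      1–2: parent, skip
      visit 6 (parent 1)
        6–1: parent, skip
        visit 8 (parent 6)
          8–6: parent, skip
    visit 11 (parent 2)
      11–2: parent, skip
    2–10: parent, skip
visit 9 (parent –)
No non-parent visited neighbor found — the graph is a forest.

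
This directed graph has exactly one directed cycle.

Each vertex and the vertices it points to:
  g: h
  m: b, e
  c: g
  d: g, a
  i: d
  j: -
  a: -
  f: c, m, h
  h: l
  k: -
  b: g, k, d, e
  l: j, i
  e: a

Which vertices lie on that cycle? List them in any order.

DFS with gray/black marking from h:
h gray
  l gray
    j gray
    j black
    i gray
      d gray
        g gray
          g→h: h is gray → back edge
Back edge closes the cycle h → l → i → d → g → h; its vertices are {d, g, h, i, l}.

d, g, h, i, l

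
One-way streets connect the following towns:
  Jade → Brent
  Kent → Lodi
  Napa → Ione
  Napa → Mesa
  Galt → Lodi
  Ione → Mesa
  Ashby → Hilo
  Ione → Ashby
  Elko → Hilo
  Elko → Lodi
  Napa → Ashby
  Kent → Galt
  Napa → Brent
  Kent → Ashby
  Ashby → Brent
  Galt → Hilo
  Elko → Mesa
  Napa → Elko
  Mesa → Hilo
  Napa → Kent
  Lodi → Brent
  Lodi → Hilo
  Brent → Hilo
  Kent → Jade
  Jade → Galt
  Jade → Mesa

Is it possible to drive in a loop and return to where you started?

DFS with white/gray/black marking, starting from Mesa:
Mesa gray
  Hilo gray
  Hilo black
Mesa black
Kent gray
  Lodi gray
    Lodi→Hilo: Hilo black — skip
    Brent gray
      Brent→Hilo: Hilo black — skip
    Brent black
  Lodi black
  Jade gray
    Jade→Brent: Brent black — skip
    Jade→Mesa: Mesa black — skip
    Galt gray
      Galt→Lodi: Lodi black — skip
      Galt→Hilo: Hilo black — skip
    Galt black
  Jade black
  Kent→Galt: Galt black — skip
  Ashby gray
    Ashby→Hilo: Hilo black — skip
    Ashby→Brent: Brent black — skip
  Ashby black
Kent black
Elko gray
  Elko→Lodi: Lodi black — skip
  Elko→Hilo: Hilo black — skip
  Elko→Mesa: Mesa black — skip
Elko black
Napa gray
  Napa→Ashby: Ashby black — skip
  Ione gray
    Ione→Ashby: Ashby black — skip
    Ione→Mesa: Mesa black — skip
  Ione black
  Napa→Mesa: Mesa black — skip
  Napa→Kent: Kent black — skip
  Napa→Brent: Brent black — skip
  Napa→Elko: Elko black — skip
Napa black
Every edge goes to a white or black vertex — no back edge, so the graph is acyclic.

No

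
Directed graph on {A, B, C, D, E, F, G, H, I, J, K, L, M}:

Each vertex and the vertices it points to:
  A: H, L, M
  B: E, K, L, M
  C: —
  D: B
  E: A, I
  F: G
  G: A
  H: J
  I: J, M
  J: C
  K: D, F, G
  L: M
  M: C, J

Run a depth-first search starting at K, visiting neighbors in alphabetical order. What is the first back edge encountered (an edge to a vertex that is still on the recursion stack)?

B→K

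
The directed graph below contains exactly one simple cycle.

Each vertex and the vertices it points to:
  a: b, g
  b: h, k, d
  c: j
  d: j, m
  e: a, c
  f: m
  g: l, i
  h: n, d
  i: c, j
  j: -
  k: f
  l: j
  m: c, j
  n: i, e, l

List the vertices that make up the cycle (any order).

DFS with gray/black marking from a:
a gray
  b gray
    h gray
      n gray
        i gray
          c gray
            j gray
            j black
          c black
          i→j: j black — skip
        i black
        e gray
          e→a: a is gray → back edge
Back edge closes the cycle a → b → h → n → e → a; its vertices are {a, b, e, h, n}.

a, b, e, h, n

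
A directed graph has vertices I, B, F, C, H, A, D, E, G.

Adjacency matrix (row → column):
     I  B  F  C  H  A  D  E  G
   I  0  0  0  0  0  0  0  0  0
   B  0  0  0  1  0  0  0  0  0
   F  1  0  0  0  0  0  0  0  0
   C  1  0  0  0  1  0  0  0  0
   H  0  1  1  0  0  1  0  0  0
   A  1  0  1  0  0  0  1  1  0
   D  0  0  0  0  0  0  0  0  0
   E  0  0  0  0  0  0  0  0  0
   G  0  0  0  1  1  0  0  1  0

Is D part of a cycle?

No

D lies on a cycle iff there is a path from D back to itself.
Exploring from D, it never reaches itself; equivalently, its strongly connected component is a singleton.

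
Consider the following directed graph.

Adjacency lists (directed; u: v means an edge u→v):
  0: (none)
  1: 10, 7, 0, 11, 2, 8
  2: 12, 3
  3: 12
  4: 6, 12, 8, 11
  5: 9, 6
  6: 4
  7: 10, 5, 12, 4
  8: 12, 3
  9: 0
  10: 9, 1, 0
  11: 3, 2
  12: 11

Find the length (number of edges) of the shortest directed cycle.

For each vertex v, BFS finds the shortest path from v back to v.
The shortest such closed walk is 10 → 1 → 10, length 2.

2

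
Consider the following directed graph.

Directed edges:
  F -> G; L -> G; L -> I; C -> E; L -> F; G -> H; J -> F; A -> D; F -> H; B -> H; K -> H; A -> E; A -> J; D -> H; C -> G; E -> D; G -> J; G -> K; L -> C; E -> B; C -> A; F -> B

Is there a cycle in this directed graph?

Yes

DFS with white/gray/black marking, starting from K:
K gray
  H gray
  H black
K black
A gray
  E gray
    B gray
      B→H: H black — skip
    B black
    D gray
      D→H: H black — skip
    D black
  E black
  A→D: D black — skip
  J gray
    F gray
      F→B: B black — skip
      G gray
        G→J: J is gray → back edge
Back edge found, so a cycle exists: J → F → G → J.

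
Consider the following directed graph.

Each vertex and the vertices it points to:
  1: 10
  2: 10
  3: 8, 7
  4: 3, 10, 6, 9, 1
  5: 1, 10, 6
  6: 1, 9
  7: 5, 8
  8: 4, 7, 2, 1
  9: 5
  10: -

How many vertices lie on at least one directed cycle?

A vertex is on a directed cycle iff it belongs to a strongly connected component of size ≥ 2 (or has a self-loop).
The vertices on cycles are {3, 4, 5, 6, 7, 8, 9} — 7 in total.

7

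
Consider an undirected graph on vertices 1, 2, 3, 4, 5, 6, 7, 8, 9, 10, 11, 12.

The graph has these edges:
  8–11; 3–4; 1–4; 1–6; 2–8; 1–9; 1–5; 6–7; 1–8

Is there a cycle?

DFS, tracking each vertex's parent; an edge to a visited non-parent vertex closes a cycle.
Start from 12:
visit 12 (parent –)
visit 1 (parent –)
  visit 5 (parent 1)
    5–1: parent, skip
  visit 9 (parent 1)
    9–1: parent, skip
  visit 6 (parent 1)
    6–1: parent, skip
    visit 7 (parent 6)
      7–6: parent, skip
  visit 4 (parent 1)
    visit 3 (parent 4)
      3–4: parent, skip
    4–1: parent, skip
  visit 8 (parent 1)
    visit 11 (parent 8)
      11–8: parent, skip
    8–1: parent, skip
    visit 2 (parent 8)
      2–8: parent, skip
visit 10 (parent –)
No non-parent visited neighbor found — the graph is a forest.

No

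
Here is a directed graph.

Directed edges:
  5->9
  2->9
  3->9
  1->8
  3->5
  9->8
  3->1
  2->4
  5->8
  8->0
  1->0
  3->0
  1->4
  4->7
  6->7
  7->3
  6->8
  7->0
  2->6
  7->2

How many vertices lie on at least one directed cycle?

6

A vertex is on a directed cycle iff it belongs to a strongly connected component of size ≥ 2 (or has a self-loop).
The vertices on cycles are {1, 2, 3, 4, 6, 7} — 6 in total.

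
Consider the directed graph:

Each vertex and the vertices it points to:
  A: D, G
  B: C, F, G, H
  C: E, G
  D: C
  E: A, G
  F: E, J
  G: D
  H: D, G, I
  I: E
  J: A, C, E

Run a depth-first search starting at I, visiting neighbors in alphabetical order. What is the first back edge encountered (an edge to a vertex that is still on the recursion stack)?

DFS from I (visiting neighbors in alphabetical order); mark gray on enter, black on exit:
I gray
  E gray
    A gray
      D gray
        C gray
          C→E: E is gray → back edge
First back edge: C → E.

C->E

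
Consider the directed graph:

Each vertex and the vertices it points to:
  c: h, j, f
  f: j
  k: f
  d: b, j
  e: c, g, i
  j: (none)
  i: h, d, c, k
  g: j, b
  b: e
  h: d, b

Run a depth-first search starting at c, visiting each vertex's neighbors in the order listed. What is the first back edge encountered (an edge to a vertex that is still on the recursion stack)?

e→c

DFS from c (visiting each vertex's neighbors in the order listed); mark gray on enter, black on exit:
c gray
  h gray
    d gray
      b gray
        e gray
          e→c: c is gray → back edge
First back edge: e → c.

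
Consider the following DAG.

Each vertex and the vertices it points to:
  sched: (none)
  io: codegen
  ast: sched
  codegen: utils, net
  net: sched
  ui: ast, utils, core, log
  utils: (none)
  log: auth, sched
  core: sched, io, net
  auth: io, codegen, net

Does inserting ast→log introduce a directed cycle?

No

Adding ast→log creates a cycle iff log can already reach ast.
Explore from log: no path reaches ast. The graph stays acyclic.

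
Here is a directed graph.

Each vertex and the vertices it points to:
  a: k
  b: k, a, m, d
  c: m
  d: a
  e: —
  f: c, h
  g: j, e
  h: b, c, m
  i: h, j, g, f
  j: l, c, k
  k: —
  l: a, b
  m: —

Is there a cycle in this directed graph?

DFS with white/gray/black marking, starting from e:
e gray
e black
a gray
  k gray
  k black
a black
b gray
  b→k: k black — skip
  b→a: a black — skip
  m gray
  m black
  d gray
    d→a: a black — skip
  d black
b black
c gray
  c→m: m black — skip
c black
f gray
  f→c: c black — skip
  h gray
    h→b: b black — skip
    h→c: c black — skip
    h→m: m black — skip
  h black
f black
g gray
  j gray
    l gray
      l→a: a black — skip
      l→b: b black — skip
    l black
    j→c: c black — skip
    j→k: k black — skip
  j black
  g→e: e black — skip
g black
i gray
  i→h: h black — skip
  i→j: j black — skip
  i→g: g black — skip
  i→f: f black — skip
i black
Every edge goes to a white or black vertex — no back edge, so the graph is acyclic.

No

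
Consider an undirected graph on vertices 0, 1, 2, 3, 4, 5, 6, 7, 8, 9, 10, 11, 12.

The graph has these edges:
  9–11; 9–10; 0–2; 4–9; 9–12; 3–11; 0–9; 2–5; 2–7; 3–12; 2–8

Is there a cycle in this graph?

Yes

DFS, tracking each vertex's parent; an edge to a visited non-parent vertex closes a cycle.
Start from 0:
visit 0 (parent –)
  visit 9 (parent 0)
    9–0: parent, skip
    visit 11 (parent 9)
      11–9: parent, skip
      visit 3 (parent 11)
        visit 12 (parent 3)
          12–3: parent, skip
          12–9: 9 visited and ≠ parent → cycle
Cycle: 9 – 11 – 3 – 12 – 9.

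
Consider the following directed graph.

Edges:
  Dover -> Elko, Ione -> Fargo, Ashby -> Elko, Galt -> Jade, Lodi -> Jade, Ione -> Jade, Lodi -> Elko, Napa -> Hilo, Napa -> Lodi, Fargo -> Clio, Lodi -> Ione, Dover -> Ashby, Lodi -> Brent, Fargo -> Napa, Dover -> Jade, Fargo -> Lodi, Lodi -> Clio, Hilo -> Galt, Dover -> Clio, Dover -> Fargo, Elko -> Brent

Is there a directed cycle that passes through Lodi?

Lodi is on a cycle iff Lodi can reach itself via ≥1 edge.
Lodi → Ione → Fargo → Lodi — yes.

Yes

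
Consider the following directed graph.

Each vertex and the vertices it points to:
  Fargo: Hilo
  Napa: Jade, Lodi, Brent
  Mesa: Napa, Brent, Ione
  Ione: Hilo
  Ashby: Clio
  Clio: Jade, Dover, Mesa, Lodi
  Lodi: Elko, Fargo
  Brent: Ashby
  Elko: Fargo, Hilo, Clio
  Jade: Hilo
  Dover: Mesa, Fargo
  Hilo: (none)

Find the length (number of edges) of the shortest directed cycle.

For each vertex v, BFS finds the shortest path from v back to v.
The shortest such closed walk is Clio → Lodi → Elko → Clio, length 3.

3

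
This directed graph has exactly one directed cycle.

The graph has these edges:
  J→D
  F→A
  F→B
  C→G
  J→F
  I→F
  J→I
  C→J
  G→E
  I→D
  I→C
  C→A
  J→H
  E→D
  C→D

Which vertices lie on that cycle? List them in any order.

C, I, J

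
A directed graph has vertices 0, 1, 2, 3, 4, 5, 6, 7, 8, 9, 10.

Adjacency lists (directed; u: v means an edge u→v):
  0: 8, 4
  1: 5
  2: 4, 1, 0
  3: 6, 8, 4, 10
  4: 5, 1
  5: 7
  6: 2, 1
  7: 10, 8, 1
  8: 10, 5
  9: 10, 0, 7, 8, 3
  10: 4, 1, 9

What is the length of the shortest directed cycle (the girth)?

For each vertex v, BFS finds the shortest path from v back to v.
The shortest such closed walk is 9 → 10 → 9, length 2.

2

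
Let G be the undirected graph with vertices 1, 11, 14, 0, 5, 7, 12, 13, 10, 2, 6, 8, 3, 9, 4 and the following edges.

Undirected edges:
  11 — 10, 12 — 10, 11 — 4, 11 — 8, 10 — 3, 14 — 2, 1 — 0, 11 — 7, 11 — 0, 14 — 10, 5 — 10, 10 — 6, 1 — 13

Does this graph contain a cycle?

No

DFS, tracking each vertex's parent; an edge to a visited non-parent vertex closes a cycle.
Start from 2:
visit 2 (parent –)
  visit 14 (parent 2)
    visit 10 (parent 14)
      visit 5 (parent 10)
        5–10: parent, skip
      10–14: parent, skip
      visit 3 (parent 10)
        3–10: parent, skip
      visit 6 (parent 10)
        6–10: parent, skip
      visit 12 (parent 10)
        12–10: parent, skip
      visit 11 (parent 10)
        visit 0 (parent 11)
          visit 1 (parent 0)
            1–0: parent, skip
            visit 13 (parent 1)
              13–1: parent, skip
          0–11: parent, skip
        visit 7 (parent 11)
          7–11: parent, skip
        11–10: parent, skip
        visit 8 (parent 11)
          8–11: parent, skip
        visit 4 (parent 11)
          4–11: parent, skip
    14–2: parent, skip
visit 9 (parent –)
No non-parent visited neighbor found — the graph is a forest.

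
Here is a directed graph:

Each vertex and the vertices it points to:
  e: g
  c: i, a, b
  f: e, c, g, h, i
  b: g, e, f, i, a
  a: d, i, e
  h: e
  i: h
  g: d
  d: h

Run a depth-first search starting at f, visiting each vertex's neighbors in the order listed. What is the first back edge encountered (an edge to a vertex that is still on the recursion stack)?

h->e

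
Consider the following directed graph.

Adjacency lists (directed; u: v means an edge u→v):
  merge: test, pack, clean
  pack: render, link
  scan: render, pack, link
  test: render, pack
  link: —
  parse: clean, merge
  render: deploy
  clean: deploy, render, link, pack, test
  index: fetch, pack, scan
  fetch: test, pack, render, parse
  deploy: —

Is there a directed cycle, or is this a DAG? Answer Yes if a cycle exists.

No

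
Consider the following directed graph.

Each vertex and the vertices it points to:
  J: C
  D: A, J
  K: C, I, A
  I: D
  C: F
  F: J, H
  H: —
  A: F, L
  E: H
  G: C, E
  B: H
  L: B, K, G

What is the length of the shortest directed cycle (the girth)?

3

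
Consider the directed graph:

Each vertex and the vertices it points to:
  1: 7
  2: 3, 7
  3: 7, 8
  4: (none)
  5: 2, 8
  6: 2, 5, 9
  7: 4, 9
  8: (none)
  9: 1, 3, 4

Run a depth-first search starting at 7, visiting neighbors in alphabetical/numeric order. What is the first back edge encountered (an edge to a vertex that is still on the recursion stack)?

DFS from 7 (visiting neighbors in alphabetical/numeric order); mark gray on enter, black on exit:
7 gray
  4 gray
  4 black
  9 gray
    1 gray
      1→7: 7 is gray → back edge
First back edge: 1 → 7.

1->7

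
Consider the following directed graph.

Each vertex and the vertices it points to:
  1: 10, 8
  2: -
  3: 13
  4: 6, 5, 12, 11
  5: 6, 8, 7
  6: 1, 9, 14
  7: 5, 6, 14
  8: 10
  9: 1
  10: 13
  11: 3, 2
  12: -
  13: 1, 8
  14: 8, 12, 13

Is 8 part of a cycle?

8 is on a cycle iff 8 can reach itself via ≥1 edge.
8 → 10 → 13 → 8 — yes.

Yes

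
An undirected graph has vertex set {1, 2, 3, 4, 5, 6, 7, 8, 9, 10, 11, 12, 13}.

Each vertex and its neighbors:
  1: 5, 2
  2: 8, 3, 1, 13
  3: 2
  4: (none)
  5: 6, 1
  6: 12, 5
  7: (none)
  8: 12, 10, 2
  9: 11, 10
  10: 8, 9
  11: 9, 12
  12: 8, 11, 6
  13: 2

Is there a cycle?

Yes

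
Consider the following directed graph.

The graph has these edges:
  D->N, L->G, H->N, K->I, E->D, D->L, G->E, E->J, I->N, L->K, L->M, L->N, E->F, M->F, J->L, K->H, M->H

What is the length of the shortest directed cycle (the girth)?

For each vertex v, BFS finds the shortest path from v back to v.
The shortest such closed walk is D → L → G → E → D, length 4.

4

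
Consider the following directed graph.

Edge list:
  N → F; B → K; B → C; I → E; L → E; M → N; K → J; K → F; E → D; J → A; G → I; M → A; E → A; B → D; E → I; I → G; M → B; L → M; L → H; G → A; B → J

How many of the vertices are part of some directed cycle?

A vertex is on a directed cycle iff it belongs to a strongly connected component of size ≥ 2 (or has a self-loop).
The vertices on cycles are {E, G, I} — 3 in total.

3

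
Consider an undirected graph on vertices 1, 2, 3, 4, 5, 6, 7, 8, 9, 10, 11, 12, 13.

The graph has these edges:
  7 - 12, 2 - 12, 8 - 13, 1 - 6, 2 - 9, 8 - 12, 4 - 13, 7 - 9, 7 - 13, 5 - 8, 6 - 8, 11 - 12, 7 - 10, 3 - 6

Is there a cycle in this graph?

Yes

DFS, tracking each vertex's parent; an edge to a visited non-parent vertex closes a cycle.
Start from 5:
visit 5 (parent –)
  visit 8 (parent 5)
    visit 12 (parent 8)
      visit 7 (parent 12)
        visit 13 (parent 7)
          13–8: 8 visited and ≠ parent → cycle
Cycle: 8 – 12 – 7 – 13 – 8.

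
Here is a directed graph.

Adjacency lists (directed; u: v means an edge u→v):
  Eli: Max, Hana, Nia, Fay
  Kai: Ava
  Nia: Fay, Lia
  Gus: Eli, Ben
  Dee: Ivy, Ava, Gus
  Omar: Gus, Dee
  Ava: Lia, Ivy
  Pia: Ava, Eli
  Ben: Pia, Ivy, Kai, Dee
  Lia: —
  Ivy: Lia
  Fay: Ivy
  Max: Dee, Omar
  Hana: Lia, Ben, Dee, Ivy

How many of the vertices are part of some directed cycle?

A vertex is on a directed cycle iff it belongs to a strongly connected component of size ≥ 2 (or has a self-loop).
The vertices on cycles are {Ben, Dee, Eli, Gus, Max, Pia, Hana, Omar} — 8 in total.

8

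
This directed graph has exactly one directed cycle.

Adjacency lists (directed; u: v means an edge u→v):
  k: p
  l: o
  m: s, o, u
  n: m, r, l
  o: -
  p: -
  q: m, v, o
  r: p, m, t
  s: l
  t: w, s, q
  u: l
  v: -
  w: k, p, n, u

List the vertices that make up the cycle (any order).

n, r, t, w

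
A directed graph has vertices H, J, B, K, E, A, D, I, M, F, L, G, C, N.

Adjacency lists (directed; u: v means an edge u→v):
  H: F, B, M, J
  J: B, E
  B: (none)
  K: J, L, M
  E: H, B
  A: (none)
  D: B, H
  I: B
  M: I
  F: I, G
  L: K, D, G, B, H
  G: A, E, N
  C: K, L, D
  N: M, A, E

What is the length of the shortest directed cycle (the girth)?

For each vertex v, BFS finds the shortest path from v back to v.
The shortest such closed walk is L → K → L, length 2.

2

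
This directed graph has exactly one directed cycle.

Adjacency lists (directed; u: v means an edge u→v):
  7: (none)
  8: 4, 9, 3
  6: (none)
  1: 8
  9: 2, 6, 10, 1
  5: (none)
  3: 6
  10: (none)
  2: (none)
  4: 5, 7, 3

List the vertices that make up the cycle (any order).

1, 8, 9

DFS with gray/black marking from 8:
8 gray
  4 gray
    5 gray
    5 black
    7 gray
    7 black
    3 gray
      6 gray
      6 black
    3 black
  4 black
  9 gray
    2 gray
    2 black
    9→6: 6 black — skip
    10 gray
    10 black
    1 gray
      1→8: 8 is gray → back edge
Back edge closes the cycle 8 → 9 → 1 → 8; its vertices are {1, 8, 9}.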